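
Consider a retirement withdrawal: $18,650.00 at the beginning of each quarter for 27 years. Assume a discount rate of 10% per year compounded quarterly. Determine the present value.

$711,526.68

This is an annuity due: 108 payments of $18,650.00 at the beginning of each quarter.
Periodic rate r = 0.1/4 per quarter; n is counted in quarters.
PV = PMT × [(1 − (1+r)^−n)/r] × (1+r) = 18,650 × [1 − (1+r)^−108] / r × (1+r) = $711,526.68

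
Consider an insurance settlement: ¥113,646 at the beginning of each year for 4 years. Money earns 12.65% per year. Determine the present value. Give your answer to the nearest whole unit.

This is an annuity due: 4 payments of ¥113,646 at the beginning of each year.
Periodic rate r = 0.1265 per year.
PV = PMT × [(1 − (1+r)^−n)/r] × (1+r) = 113,646 × [1 − (1+r)^−4] / r × (1+r) = ¥383,584

¥383,584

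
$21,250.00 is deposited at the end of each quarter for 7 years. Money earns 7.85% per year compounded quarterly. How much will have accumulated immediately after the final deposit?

$783,072.59

This is an ordinary annuity: 28 deposits of $21,250.00 at the end of each quarter.
Periodic rate r = 0.0785/4 per quarter; n is counted in quarters.
FV = PMT × [((1+r)^n − 1)/r] = 21,250 × [(1+r)^28 − 1] / r = $783,072.59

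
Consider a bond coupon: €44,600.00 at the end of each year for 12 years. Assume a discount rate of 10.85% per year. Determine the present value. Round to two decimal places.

€291,639.99

This is an ordinary annuity: 12 payments of €44,600.00 at the end of each year.
Periodic rate r = 0.1085 per year.
PV = PMT × [(1 − (1+r)^−n)/r] = 44,600 × [1 − (1+r)^−12] / r = €291,639.99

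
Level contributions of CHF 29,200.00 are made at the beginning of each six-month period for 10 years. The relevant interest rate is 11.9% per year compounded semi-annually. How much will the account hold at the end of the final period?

CHF 1,131,952.50

This is an annuity due: 20 deposits of CHF 29,200.00 at the beginning of each six-month period.
Periodic rate r = 0.119/2 per half-year; n is counted in half-years.
FV = PMT × [((1+r)^n − 1)/r] × (1+r) = 29,200 × [(1+r)^20 − 1] / r × (1+r) = CHF 1,131,952.50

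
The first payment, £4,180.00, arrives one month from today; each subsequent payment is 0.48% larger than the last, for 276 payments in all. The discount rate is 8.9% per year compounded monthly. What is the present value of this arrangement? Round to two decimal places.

Periodic rate r = 0.089/12 per month; n is counted in months.
Growing ordinary annuity: PV = PMT₁ × [1 − ((1+g)/(1+r))^n] / (r − g) = 4,180 × [1 − ((1+0.0048)/(1+r))^276] / (r − 0.0048) = £818,188.50.

£818,188.50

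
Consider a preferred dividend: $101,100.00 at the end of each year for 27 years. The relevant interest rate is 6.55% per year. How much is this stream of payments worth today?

This is an ordinary annuity: 27 payments of $101,100.00 at the end of each year.
Periodic rate r = 0.0655 per year.
PV = PMT × [(1 − (1+r)^−n)/r] = 101,100 × [1 − (1+r)^−27] / r = $1,265,177.24

$1,265,177.24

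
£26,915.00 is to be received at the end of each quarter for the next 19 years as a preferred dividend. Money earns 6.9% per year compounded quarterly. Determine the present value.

This is an ordinary annuity: 76 payments of £26,915.00 at the end of each quarter.
Periodic rate r = 0.069/4 per quarter; n is counted in quarters.
PV = PMT × [(1 − (1+r)^−n)/r] = 26,915 × [1 − (1+r)^−76] / r = £1,134,985.14

£1,134,985.14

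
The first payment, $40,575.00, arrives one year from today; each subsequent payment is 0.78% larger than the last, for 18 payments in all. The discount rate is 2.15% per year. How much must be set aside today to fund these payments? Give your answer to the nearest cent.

$639,018.75

Periodic rate r = 0.0215 per year.
Growing ordinary annuity: PV = PMT₁ × [1 − ((1+g)/(1+r))^n] / (r − g) = 40,575 × [1 − ((1+0.0078)/(1+r))^18] / (r − 0.0078) = $639,018.75.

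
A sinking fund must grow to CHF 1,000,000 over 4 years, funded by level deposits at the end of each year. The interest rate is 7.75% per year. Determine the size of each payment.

CHF 222,742.43

Level ordinary annuity; solve FV = PMT × [((1+r)^n − 1)/r] for PMT.
Periodic rate r = 0.0775 per year.
With n = 4: PMT = 1,000,000 / ([((1+r)^n − 1)/r]) = CHF 222,742.43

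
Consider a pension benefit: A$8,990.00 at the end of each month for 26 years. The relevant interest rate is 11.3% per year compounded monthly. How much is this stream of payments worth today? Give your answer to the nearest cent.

This is an ordinary annuity: 312 payments of A$8,990.00 at the end of each month.
Periodic rate r = 0.113/12 per month; n is counted in months.
PV = PMT × [(1 − (1+r)^−n)/r] = 8,990 × [1 − (1+r)^−312] / r = A$903,418.83

A$903,418.83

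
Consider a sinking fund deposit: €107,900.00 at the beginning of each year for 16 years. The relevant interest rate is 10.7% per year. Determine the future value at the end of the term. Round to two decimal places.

This is an annuity due: 16 deposits of €107,900.00 at the beginning of each year.
Periodic rate r = 0.107 per year.
FV = PMT × [((1+r)^n − 1)/r] × (1+r) = 107,900 × [(1+r)^16 − 1] / r × (1+r) = €4,561,059.09

€4,561,059.09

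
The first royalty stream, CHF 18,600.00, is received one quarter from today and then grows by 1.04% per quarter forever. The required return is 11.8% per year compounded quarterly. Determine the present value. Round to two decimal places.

CHF 973,821.99

Periodic rate r = 0.118/4 per quarter.
Growing perpetuity (Gordon): PV = PMT₁ / (r − g) = 18,600 / (r − 0.0104) = CHF 973,821.99.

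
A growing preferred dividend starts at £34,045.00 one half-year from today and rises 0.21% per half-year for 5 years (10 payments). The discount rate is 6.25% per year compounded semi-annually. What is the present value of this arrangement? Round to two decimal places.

Periodic rate r = 0.0625/2 per half-year; n is counted in half-years.
Growing ordinary annuity: PV = PMT₁ × [1 − ((1+g)/(1+r))^n] / (r − g) = 34,045 × [1 − ((1+0.0021)/(1+r))^10] / (r − 0.0021) = £291,154.32.

£291,154.32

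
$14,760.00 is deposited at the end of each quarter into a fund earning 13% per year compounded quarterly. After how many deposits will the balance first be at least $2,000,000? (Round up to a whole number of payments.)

53 payments

Periodic rate r = 0.13/4 per quarter; n is counted in quarters.
Ordinary annuity FV: 2,000,000 = 14,760 × [((1+r)^n − 1)/r].
(1+r)^n = 1 + 2,000,000 × r / 14,760, so n = ln(1 + 2,000,000·r/14,760) / ln(1+r) = 52.75.
Round up to a whole number of payments: n = 53.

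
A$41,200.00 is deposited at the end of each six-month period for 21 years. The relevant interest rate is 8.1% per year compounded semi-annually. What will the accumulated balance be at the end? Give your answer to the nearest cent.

A$4,372,976.42

This is an ordinary annuity: 42 deposits of A$41,200.00 at the end of each six-month period.
Periodic rate r = 0.081/2 per half-year; n is counted in half-years.
FV = PMT × [((1+r)^n − 1)/r] = 41,200 × [(1+r)^42 − 1] / r = A$4,372,976.42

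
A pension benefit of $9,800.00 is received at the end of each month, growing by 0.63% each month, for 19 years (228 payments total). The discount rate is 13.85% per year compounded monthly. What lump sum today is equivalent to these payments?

$1,297,735.28

Periodic rate r = 0.1385/12 per month; n is counted in months.
Growing ordinary annuity: PV = PMT₁ × [1 − ((1+g)/(1+r))^n] / (r − g) = 9,800 × [1 − ((1+0.0063)/(1+r))^228] / (r − 0.0063) = $1,297,735.28.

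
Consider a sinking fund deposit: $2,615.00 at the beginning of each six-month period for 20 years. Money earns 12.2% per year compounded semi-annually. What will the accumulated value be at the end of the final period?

This is an annuity due: 40 deposits of $2,615.00 at the beginning of each six-month period.
Periodic rate r = 0.122/2 per half-year; n is counted in half-years.
FV = PMT × [((1+r)^n − 1)/r] × (1+r) = 2,615 × [(1+r)^40 − 1] / r × (1+r) = $440,333.02

$440,333.02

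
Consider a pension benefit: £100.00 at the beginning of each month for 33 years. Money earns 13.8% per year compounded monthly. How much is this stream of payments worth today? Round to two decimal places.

This is an annuity due: 396 payments of £100.00 at the beginning of each month.
Periodic rate r = 0.138/12 per month; n is counted in months.
PV = PMT × [(1 − (1+r)^−n)/r] × (1+r) = 100 × [1 − (1+r)^−396] / r × (1+r) = £8,700.64

£8,700.64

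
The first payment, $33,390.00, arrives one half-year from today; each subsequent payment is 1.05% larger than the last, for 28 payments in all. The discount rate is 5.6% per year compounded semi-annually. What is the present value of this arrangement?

$728,255.23

Periodic rate r = 0.056/2 per half-year; n is counted in half-years.
Growing ordinary annuity: PV = PMT₁ × [1 − ((1+g)/(1+r))^n] / (r − g) = 33,390 × [1 − ((1+0.0105)/(1+r))^28] / (r − 0.0105) = $728,255.23.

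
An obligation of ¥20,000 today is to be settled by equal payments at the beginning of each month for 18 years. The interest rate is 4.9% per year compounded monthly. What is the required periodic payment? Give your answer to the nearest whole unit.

¥139

Level annuity due; solve PV = PMT × [(1 − (1+r)^−n)/r] × (1+r) for PMT.
Periodic rate r = 0.049/12 per month; n is counted in months.
With n = 216: PMT = 20,000 / ([(1 − (1+r)^−n)/r] × (1+r)) = ¥139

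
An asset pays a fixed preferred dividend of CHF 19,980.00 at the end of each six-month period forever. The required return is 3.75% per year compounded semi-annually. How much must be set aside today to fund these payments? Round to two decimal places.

CHF 1,065,600.00

Periodic rate r = 0.0375/2 per half-year.
Level perpetuity: PV = PMT / r = 19,980 / (0.0375/2) = CHF 1,065,600.00.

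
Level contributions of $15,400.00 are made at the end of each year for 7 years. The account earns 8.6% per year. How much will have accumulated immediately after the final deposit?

$139,959.88

This is an ordinary annuity: 7 deposits of $15,400.00 at the end of each year.
Periodic rate r = 0.086 per year.
FV = PMT × [((1+r)^n − 1)/r] = 15,400 × [(1+r)^7 − 1] / r = $139,959.88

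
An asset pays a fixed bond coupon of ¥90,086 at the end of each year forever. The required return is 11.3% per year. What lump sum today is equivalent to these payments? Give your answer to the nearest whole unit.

Periodic rate r = 0.113 per year.
Level perpetuity: PV = PMT / r = 90,086 / (0.113) = ¥797,221.

¥797,221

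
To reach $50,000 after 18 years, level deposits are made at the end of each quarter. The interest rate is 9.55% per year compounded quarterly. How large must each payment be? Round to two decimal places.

Level ordinary annuity; solve FV = PMT × [((1+r)^n − 1)/r] for PMT.
Periodic rate r = 0.0955/4 per quarter; n is counted in quarters.
With n = 72: PMT = 50,000 / ([((1+r)^n − 1)/r]) = $267.21

$267.21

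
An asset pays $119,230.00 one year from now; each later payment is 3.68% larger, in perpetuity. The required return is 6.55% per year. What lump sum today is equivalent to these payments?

$4,154,355.40

Periodic rate r = 0.0655 per year.
Growing perpetuity (Gordon): PV = PMT₁ / (r − g) = 119,230 / (r − 0.0368) = $4,154,355.40.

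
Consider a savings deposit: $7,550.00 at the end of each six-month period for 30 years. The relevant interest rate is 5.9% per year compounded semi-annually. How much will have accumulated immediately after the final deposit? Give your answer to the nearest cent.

This is an ordinary annuity: 60 deposits of $7,550.00 at the end of each six-month period.
Periodic rate r = 0.059/2 per half-year; n is counted in half-years.
FV = PMT × [((1+r)^n − 1)/r] = 7,550 × [(1+r)^60 − 1] / r = $1,208,623.83

$1,208,623.83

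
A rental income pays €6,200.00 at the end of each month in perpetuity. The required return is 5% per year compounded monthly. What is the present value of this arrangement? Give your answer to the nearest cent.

€1,488,000.00

Periodic rate r = 0.05/12 per month.
Level perpetuity: PV = PMT / r = 6,200 / (0.05/12) = €1,488,000.00.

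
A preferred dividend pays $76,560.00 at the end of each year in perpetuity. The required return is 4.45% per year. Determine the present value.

$1,720,449.44

Periodic rate r = 0.0445 per year.
Level perpetuity: PV = PMT / r = 76,560 / (0.0445) = $1,720,449.44.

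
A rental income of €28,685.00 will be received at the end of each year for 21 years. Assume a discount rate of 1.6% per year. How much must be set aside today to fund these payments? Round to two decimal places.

€508,215.20

This is an ordinary annuity: 21 payments of €28,685.00 at the end of each year.
Periodic rate r = 0.016 per year.
PV = PMT × [(1 − (1+r)^−n)/r] = 28,685 × [1 − (1+r)^−21] / r = €508,215.20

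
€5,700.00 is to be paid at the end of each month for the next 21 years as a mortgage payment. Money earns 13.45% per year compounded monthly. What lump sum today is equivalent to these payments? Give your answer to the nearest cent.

This is an ordinary annuity: 252 payments of €5,700.00 at the end of each month.
Periodic rate r = 0.1345/12 per month; n is counted in months.
PV = PMT × [(1 − (1+r)^−n)/r] = 5,700 × [1 − (1+r)^−252] / r = €477,895.81

€477,895.81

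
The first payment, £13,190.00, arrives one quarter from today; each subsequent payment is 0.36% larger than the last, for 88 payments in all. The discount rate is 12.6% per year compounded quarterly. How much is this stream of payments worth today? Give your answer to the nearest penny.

£430,426.22

Periodic rate r = 0.126/4 per quarter; n is counted in quarters.
Growing ordinary annuity: PV = PMT₁ × [1 − ((1+g)/(1+r))^n] / (r − g) = 13,190 × [1 − ((1+0.0036)/(1+r))^88] / (r − 0.0036) = £430,426.22.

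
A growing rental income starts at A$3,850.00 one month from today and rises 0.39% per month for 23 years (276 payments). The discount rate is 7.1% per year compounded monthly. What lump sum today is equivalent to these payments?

Periodic rate r = 0.071/12 per month; n is counted in months.
Growing ordinary annuity: PV = PMT₁ × [1 − ((1+g)/(1+r))^n] / (r − g) = 3,850 × [1 − ((1+0.0039)/(1+r))^276] / (r − 0.0039) = A$811,908.32.

A$811,908.32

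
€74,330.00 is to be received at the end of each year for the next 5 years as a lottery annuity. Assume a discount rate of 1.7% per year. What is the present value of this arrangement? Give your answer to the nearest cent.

This is an ordinary annuity: 5 payments of €74,330.00 at the end of each year.
Periodic rate r = 0.017 per year.
PV = PMT × [(1 − (1+r)^−n)/r] = 74,330 × [1 − (1+r)^−5] / r = €353,422.90

€353,422.90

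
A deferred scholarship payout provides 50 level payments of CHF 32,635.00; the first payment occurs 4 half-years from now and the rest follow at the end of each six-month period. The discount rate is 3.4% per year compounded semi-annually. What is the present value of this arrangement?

Ordinary annuity of 50 payments, first payment at period 4.
Periodic rate r = 0.034/2 per half-year; n is counted in half-years.
The ordinary-annuity PV formula values the stream one period before the first payment (period 3); discount that back 3 periods:
PV₀ = 32,635 × [1 − (1+r)^−50] / r × (1+r)^−3 = CHF 1,039,396.59

CHF 1,039,396.59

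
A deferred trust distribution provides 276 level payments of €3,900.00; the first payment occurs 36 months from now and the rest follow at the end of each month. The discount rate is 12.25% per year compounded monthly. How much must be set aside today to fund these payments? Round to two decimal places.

€251,518.74

Ordinary annuity of 276 payments, first payment at period 36.
Periodic rate r = 0.1225/12 per month; n is counted in months.
The ordinary-annuity PV formula values the stream one period before the first payment (period 35); discount that back 35 periods:
PV₀ = 3,900 × [1 − (1+r)^−276] / r × (1+r)^−35 = €251,518.74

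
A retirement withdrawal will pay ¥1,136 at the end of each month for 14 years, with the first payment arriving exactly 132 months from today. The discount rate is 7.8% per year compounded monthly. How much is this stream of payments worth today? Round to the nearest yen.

Ordinary annuity of 168 payments, first payment at period 132.
Periodic rate r = 0.078/12 per month; n is counted in months.
The ordinary-annuity PV formula values the stream one period before the first payment (period 131); discount that back 131 periods:
PV₀ = 1,136 × [1 − (1+r)^−168] / r × (1+r)^−131 = ¥49,608

¥49,608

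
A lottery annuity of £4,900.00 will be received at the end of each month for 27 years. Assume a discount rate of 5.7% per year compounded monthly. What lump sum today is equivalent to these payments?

£809,398.59

This is an ordinary annuity: 324 payments of £4,900.00 at the end of each month.
Periodic rate r = 0.057/12 per month; n is counted in months.
PV = PMT × [(1 − (1+r)^−n)/r] = 4,900 × [1 − (1+r)^−324] / r = £809,398.59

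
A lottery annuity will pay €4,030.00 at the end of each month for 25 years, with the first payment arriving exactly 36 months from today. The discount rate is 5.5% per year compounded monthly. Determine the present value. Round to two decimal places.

Ordinary annuity of 300 payments, first payment at period 36.
Periodic rate r = 0.055/12 per month; n is counted in months.
The ordinary-annuity PV formula values the stream one period before the first payment (period 35); discount that back 35 periods:
PV₀ = 4,030 × [1 − (1+r)^−300] / r × (1+r)^−35 = €559,198.36

€559,198.36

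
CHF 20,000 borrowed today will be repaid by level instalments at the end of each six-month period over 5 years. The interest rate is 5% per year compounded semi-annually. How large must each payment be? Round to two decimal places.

CHF 2,285.18

Level ordinary annuity; solve PV = PMT × [(1 − (1+r)^−n)/r] for PMT.
Periodic rate r = 0.05/2 per half-year; n is counted in half-years.
With n = 10: PMT = 20,000 / ([(1 − (1+r)^−n)/r]) = CHF 2,285.18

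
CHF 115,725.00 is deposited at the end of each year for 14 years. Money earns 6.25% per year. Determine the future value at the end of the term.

CHF 2,475,055.47

This is an ordinary annuity: 14 deposits of CHF 115,725.00 at the end of each year.
Periodic rate r = 0.0625 per year.
FV = PMT × [((1+r)^n − 1)/r] = 115,725 × [(1+r)^14 − 1] / r = CHF 2,475,055.47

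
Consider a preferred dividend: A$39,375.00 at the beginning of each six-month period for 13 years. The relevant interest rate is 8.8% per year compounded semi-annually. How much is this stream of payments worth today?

A$629,292.55

This is an annuity due: 26 payments of A$39,375.00 at the beginning of each six-month period.
Periodic rate r = 0.088/2 per half-year; n is counted in half-years.
PV = PMT × [(1 − (1+r)^−n)/r] × (1+r) = 39,375 × [1 − (1+r)^−26] / r × (1+r) = A$629,292.55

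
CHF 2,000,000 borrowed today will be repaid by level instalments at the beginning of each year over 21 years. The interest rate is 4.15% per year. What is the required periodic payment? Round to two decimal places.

Level annuity due; solve PV = PMT × [(1 − (1+r)^−n)/r] × (1+r) for PMT.
Periodic rate r = 0.0415 per year.
With n = 21: PMT = 2,000,000 / ([(1 − (1+r)^−n)/r] × (1+r)) = CHF 138,777.24

CHF 138,777.24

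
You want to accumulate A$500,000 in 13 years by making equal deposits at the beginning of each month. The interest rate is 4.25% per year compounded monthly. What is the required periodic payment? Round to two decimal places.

Level annuity due; solve FV = PMT × [((1+r)^n − 1)/r] × (1+r) for PMT.
Periodic rate r = 0.0425/12 per month; n is counted in months.
With n = 156: PMT = 500,000 / ([((1+r)^n − 1)/r] × (1+r)) = A$2,397.87

A$2,397.87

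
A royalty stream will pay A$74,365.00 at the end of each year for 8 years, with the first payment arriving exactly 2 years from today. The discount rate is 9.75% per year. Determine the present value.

A$364,800.36

Ordinary annuity of 8 payments, first payment at period 2.
Periodic rate r = 0.0975 per year.
The ordinary-annuity PV formula values the stream one period before the first payment (period 1); discount that back 1 periods:
PV₀ = 74,365 × [1 − (1+r)^−8] / r × (1+r)^−1 = A$364,800.36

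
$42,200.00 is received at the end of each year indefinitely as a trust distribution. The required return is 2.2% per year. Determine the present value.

$1,918,181.82

Periodic rate r = 0.022 per year.
Level perpetuity: PV = PMT / r = 42,200 / (0.022) = $1,918,181.82.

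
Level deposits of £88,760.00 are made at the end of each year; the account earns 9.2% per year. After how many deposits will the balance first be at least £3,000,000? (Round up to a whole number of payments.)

Periodic rate r = 0.092 per year.
Ordinary annuity FV: 3,000,000 = 88,760 × [((1+r)^n − 1)/r].
(1+r)^n = 1 + 3,000,000 × r / 88,760, so n = ln(1 + 3,000,000·r/88,760) / ln(1+r) = 16.06.
Round up to a whole number of payments: n = 17.

17 payments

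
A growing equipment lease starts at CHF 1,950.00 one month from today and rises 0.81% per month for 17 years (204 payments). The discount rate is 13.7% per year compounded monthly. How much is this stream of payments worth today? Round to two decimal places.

CHF 287,104.54

Periodic rate r = 0.137/12 per month; n is counted in months.
Growing ordinary annuity: PV = PMT₁ × [1 − ((1+g)/(1+r))^n] / (r − g) = 1,950 × [1 − ((1+0.0081)/(1+r))^204] / (r − 0.0081) = CHF 287,104.54.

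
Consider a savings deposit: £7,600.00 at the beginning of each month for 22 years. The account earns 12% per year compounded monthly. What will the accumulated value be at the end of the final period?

£9,848,809.08

This is an annuity due: 264 deposits of £7,600.00 at the beginning of each month.
Periodic rate r = 0.12/12 per month; n is counted in months.
FV = PMT × [((1+r)^n − 1)/r] × (1+r) = 7,600 × [(1+r)^264 − 1] / r × (1+r) = £9,848,809.08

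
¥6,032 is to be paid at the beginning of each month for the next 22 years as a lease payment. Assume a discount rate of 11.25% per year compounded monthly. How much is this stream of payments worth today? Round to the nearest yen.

This is an annuity due: 264 payments of ¥6,032 at the beginning of each month.
Periodic rate r = 0.1125/12 per month; n is counted in months.
PV = PMT × [(1 − (1+r)^−n)/r] × (1+r) = 6,032 × [1 − (1+r)^−264] / r × (1+r) = ¥594,152

¥594,152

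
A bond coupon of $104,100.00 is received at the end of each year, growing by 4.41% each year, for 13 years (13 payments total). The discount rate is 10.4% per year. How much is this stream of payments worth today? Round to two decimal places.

Periodic rate r = 0.104 per year.
Growing ordinary annuity: PV = PMT₁ × [1 − ((1+g)/(1+r))^n] / (r − g) = 104,100 × [1 − ((1+0.0441)/(1+r))^13] / (r − 0.0441) = $896,359.53.

$896,359.53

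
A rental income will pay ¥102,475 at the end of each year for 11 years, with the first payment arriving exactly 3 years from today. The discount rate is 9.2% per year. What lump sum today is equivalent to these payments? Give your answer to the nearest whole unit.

¥579,321

Ordinary annuity of 11 payments, first payment at period 3.
Periodic rate r = 0.092 per year.
The ordinary-annuity PV formula values the stream one period before the first payment (period 2); discount that back 2 periods:
PV₀ = 102,475 × [1 − (1+r)^−11] / r × (1+r)^−2 = ¥579,321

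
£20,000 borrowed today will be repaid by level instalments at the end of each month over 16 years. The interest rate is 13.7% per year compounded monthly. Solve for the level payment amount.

£257.45

Level ordinary annuity; solve PV = PMT × [(1 − (1+r)^−n)/r] for PMT.
Periodic rate r = 0.137/12 per month; n is counted in months.
With n = 192: PMT = 20,000 / ([(1 − (1+r)^−n)/r]) = £257.45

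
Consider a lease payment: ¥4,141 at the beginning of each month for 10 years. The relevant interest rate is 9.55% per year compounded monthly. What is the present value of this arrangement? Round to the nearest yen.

This is an annuity due: 120 payments of ¥4,141 at the beginning of each month.
Periodic rate r = 0.0955/12 per month; n is counted in months.
PV = PMT × [(1 − (1+r)^−n)/r] × (1+r) = 4,141 × [1 − (1+r)^−120] / r × (1+r) = ¥321,887

¥321,887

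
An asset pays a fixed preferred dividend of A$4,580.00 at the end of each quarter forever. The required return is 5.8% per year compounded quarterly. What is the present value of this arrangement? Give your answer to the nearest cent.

Periodic rate r = 0.058/4 per quarter.
Level perpetuity: PV = PMT / r = 4,580 / (0.058/4) = A$315,862.07.

A$315,862.07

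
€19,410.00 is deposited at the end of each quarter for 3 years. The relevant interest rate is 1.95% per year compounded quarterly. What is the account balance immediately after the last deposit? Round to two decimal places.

This is an ordinary annuity: 12 deposits of €19,410.00 at the end of each quarter.
Periodic rate r = 0.0195/4 per quarter; n is counted in quarters.
FV = PMT × [((1+r)^n − 1)/r] = 19,410 × [(1+r)^12 − 1] / r = €239,267.77

€239,267.77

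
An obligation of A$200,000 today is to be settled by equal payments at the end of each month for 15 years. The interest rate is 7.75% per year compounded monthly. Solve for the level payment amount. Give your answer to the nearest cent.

Level ordinary annuity; solve PV = PMT × [(1 − (1+r)^−n)/r] for PMT.
Periodic rate r = 0.0775/12 per month; n is counted in months.
With n = 180: PMT = 200,000 / ([(1 − (1+r)^−n)/r]) = A$1,882.55

A$1,882.55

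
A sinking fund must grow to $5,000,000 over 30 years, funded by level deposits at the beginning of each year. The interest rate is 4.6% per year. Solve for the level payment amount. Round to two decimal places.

$77,035.30

Level annuity due; solve FV = PMT × [((1+r)^n − 1)/r] × (1+r) for PMT.
Periodic rate r = 0.046 per year.
With n = 30: PMT = 5,000,000 / ([((1+r)^n − 1)/r] × (1+r)) = $77,035.30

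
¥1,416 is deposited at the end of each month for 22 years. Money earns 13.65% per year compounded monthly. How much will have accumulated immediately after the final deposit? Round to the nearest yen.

This is an ordinary annuity: 264 deposits of ¥1,416 at the end of each month.
Periodic rate r = 0.1365/12 per month; n is counted in months.
FV = PMT × [((1+r)^n − 1)/r] = 1,416 × [(1+r)^264 − 1] / r = ¥2,341,195

¥2,341,195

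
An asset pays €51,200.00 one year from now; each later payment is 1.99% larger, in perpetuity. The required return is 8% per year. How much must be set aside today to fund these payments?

€851,913.48

Periodic rate r = 0.08 per year.
Growing perpetuity (Gordon): PV = PMT₁ / (r − g) = 51,200 / (r − 0.0199) = €851,913.48.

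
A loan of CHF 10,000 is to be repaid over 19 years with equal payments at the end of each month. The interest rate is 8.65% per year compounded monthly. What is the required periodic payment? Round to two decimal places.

CHF 89.48

Level ordinary annuity; solve PV = PMT × [(1 − (1+r)^−n)/r] for PMT.
Periodic rate r = 0.0865/12 per month; n is counted in months.
With n = 228: PMT = 10,000 / ([(1 − (1+r)^−n)/r]) = CHF 89.48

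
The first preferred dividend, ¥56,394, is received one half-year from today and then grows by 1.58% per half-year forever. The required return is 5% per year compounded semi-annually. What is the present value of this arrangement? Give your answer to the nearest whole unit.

¥6,129,783

Periodic rate r = 0.05/2 per half-year.
Growing perpetuity (Gordon): PV = PMT₁ / (r − g) = 56,394 / (r − 0.0158) = ¥6,129,783.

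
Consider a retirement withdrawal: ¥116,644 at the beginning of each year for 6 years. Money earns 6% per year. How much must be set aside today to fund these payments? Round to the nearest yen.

This is an annuity due: 6 payments of ¥116,644 at the beginning of each year.
Periodic rate r = 0.06 per year.
PV = PMT × [(1 − (1+r)^−n)/r] × (1+r) = 116,644 × [1 − (1+r)^−6] / r × (1+r) = ¥607,991

¥607,991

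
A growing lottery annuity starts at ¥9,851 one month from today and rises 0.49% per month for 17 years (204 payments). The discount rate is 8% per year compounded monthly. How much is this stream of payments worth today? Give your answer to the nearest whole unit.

¥1,679,257

Periodic rate r = 0.08/12 per month; n is counted in months.
Growing ordinary annuity: PV = PMT₁ × [1 − ((1+g)/(1+r))^n] / (r − g) = 9,851 × [1 − ((1+0.0049)/(1+r))^204] / (r − 0.0049) = ¥1,679,257.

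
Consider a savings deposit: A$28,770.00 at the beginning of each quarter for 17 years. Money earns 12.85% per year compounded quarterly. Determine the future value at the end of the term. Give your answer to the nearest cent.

This is an annuity due: 68 deposits of A$28,770.00 at the beginning of each quarter.
Periodic rate r = 0.1285/4 per quarter; n is counted in quarters.
FV = PMT × [((1+r)^n − 1)/r] × (1+r) = 28,770 × [(1+r)^68 − 1] / r × (1+r) = A$7,012,097.08

A$7,012,097.08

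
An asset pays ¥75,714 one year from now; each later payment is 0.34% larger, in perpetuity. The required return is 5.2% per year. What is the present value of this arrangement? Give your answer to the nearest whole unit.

Periodic rate r = 0.052 per year.
Growing perpetuity (Gordon): PV = PMT₁ / (r − g) = 75,714 / (r − 0.0034) = ¥1,557,901.

¥1,557,901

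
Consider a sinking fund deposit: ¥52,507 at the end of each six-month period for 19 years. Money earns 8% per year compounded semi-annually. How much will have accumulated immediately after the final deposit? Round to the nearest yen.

¥4,514,044

This is an ordinary annuity: 38 deposits of ¥52,507 at the end of each six-month period.
Periodic rate r = 0.08/2 per half-year; n is counted in half-years.
FV = PMT × [((1+r)^n − 1)/r] = 52,507 × [(1+r)^38 − 1] / r = ¥4,514,044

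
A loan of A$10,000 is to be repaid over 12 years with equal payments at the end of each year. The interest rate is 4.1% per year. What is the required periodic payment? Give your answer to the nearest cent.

Level ordinary annuity; solve PV = PMT × [(1 − (1+r)^−n)/r] for PMT.
Periodic rate r = 0.041 per year.
With n = 12: PMT = 10,000 / ([(1 − (1+r)^−n)/r]) = A$1,071.71

A$1,071.71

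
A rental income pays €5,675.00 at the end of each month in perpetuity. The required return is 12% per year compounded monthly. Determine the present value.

Periodic rate r = 0.12/12 per month.
Level perpetuity: PV = PMT / r = 5,675 / (0.12/12) = €567,500.00.

€567,500.00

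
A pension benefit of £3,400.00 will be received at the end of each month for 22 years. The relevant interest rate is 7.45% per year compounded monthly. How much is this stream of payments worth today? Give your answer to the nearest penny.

This is an ordinary annuity: 264 payments of £3,400.00 at the end of each month.
Periodic rate r = 0.0745/12 per month; n is counted in months.
PV = PMT × [(1 − (1+r)^−n)/r] = 3,400 × [1 − (1+r)^−264] / r = £440,771.19

£440,771.19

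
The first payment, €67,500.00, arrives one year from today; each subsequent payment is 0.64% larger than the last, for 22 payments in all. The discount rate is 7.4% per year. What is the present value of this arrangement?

€759,620.40

Periodic rate r = 0.074 per year.
Growing ordinary annuity: PV = PMT₁ × [1 − ((1+g)/(1+r))^n] / (r − g) = 67,500 × [1 − ((1+0.0064)/(1+r))^22] / (r − 0.0064) = €759,620.40.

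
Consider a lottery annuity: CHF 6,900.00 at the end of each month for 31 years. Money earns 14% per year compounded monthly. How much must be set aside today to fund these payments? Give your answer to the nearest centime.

CHF 583,522.25

This is an ordinary annuity: 372 payments of CHF 6,900.00 at the end of each month.
Periodic rate r = 0.14/12 per month; n is counted in months.
PV = PMT × [(1 − (1+r)^−n)/r] = 6,900 × [1 − (1+r)^−372] / r = CHF 583,522.25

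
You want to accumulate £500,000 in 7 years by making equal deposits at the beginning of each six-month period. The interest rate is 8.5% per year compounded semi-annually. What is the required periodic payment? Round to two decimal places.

£25,773.65

Level annuity due; solve FV = PMT × [((1+r)^n − 1)/r] × (1+r) for PMT.
Periodic rate r = 0.085/2 per half-year; n is counted in half-years.
With n = 14: PMT = 500,000 / ([((1+r)^n − 1)/r] × (1+r)) = £25,773.65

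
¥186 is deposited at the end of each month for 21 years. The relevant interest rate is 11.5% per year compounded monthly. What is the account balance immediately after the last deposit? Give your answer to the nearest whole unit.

¥195,287

This is an ordinary annuity: 252 deposits of ¥186 at the end of each month.
Periodic rate r = 0.115/12 per month; n is counted in months.
FV = PMT × [((1+r)^n − 1)/r] = 186 × [(1+r)^252 − 1] / r = ¥195,287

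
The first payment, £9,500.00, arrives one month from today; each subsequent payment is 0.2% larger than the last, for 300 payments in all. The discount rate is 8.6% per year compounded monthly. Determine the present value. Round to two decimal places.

£1,445,678.99

Periodic rate r = 0.086/12 per month; n is counted in months.
Growing ordinary annuity: PV = PMT₁ × [1 − ((1+g)/(1+r))^n] / (r − g) = 9,500 × [1 − ((1+0.002)/(1+r))^300] / (r − 0.002) = £1,445,678.99.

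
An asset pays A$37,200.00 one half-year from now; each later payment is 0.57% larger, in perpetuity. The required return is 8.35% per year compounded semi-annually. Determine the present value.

Periodic rate r = 0.0835/2 per half-year.
Growing perpetuity (Gordon): PV = PMT₁ / (r − g) = 37,200 / (r − 0.0057) = A$1,031,900.14.

A$1,031,900.14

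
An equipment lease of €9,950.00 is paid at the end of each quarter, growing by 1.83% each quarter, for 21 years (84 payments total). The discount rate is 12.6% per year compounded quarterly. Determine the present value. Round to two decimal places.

€498,284.82

Periodic rate r = 0.126/4 per quarter; n is counted in quarters.
Growing ordinary annuity: PV = PMT₁ × [1 − ((1+g)/(1+r))^n] / (r − g) = 9,950 × [1 − ((1+0.0183)/(1+r))^84] / (r − 0.0183) = €498,284.82.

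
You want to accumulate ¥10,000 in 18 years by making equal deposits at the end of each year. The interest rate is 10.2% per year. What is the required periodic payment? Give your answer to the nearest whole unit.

Level ordinary annuity; solve FV = PMT × [((1+r)^n − 1)/r] for PMT.
Periodic rate r = 0.102 per year.
With n = 18: PMT = 10,000 / ([((1+r)^n − 1)/r]) = ¥215

¥215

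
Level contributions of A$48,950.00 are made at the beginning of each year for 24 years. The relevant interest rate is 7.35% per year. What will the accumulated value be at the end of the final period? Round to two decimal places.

This is an annuity due: 24 deposits of A$48,950.00 at the beginning of each year.
Periodic rate r = 0.0735 per year.
FV = PMT × [((1+r)^n − 1)/r] × (1+r) = 48,950 × [(1+r)^24 − 1] / r × (1+r) = A$3,207,144.77

A$3,207,144.77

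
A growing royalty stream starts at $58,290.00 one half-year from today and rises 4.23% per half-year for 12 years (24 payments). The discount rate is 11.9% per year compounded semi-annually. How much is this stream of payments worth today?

$1,100,889.06

Periodic rate r = 0.119/2 per half-year; n is counted in half-years.
Growing ordinary annuity: PV = PMT₁ × [1 − ((1+g)/(1+r))^n] / (r − g) = 58,290 × [1 − ((1+0.0423)/(1+r))^24] / (r − 0.0423) = $1,100,889.06.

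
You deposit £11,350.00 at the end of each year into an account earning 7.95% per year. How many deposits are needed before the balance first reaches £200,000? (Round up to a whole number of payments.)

Periodic rate r = 0.0795 per year.
Ordinary annuity FV: 200,000 = 11,350 × [((1+r)^n − 1)/r].
(1+r)^n = 1 + 200,000 × r / 11,350, so n = ln(1 + 200,000·r/11,350) / ln(1+r) = 11.45.
Round up to a whole number of payments: n = 12.

12 payments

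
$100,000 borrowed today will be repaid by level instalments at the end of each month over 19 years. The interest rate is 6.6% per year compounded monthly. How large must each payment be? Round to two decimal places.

$770.68

Level ordinary annuity; solve PV = PMT × [(1 − (1+r)^−n)/r] for PMT.
Periodic rate r = 0.066/12 per month; n is counted in months.
With n = 228: PMT = 100,000 / ([(1 − (1+r)^−n)/r]) = $770.68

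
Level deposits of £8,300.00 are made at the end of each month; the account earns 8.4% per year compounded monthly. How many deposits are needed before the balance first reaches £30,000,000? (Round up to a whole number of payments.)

Periodic rate r = 0.084/12 per month; n is counted in months.
Ordinary annuity FV: 30,000,000 = 8,300 × [((1+r)^n − 1)/r].
(1+r)^n = 1 + 30,000,000 × r / 8,300, so n = ln(1 + 30,000,000·r/8,300) / ln(1+r) = 468.72.
Round up to a whole number of payments: n = 469.

469 payments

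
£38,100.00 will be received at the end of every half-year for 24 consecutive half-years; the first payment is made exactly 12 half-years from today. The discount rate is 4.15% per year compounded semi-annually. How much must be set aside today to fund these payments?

Ordinary annuity of 24 payments, first payment at period 12.
Periodic rate r = 0.0415/2 per half-year; n is counted in half-years.
The ordinary-annuity PV formula values the stream one period before the first payment (period 11); discount that back 11 periods:
PV₀ = 38,100 × [1 − (1+r)^−24] / r × (1+r)^−11 = £570,046.76

£570,046.76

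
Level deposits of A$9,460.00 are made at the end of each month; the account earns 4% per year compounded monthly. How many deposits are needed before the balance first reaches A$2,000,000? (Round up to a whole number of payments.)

Periodic rate r = 0.04/12 per month; n is counted in months.
Ordinary annuity FV: 2,000,000 = 9,460 × [((1+r)^n − 1)/r].
(1+r)^n = 1 + 2,000,000 × r / 9,460, so n = ln(1 + 2,000,000·r/9,460) / ln(1+r) = 160.29.
Round up to a whole number of payments: n = 161.

161 payments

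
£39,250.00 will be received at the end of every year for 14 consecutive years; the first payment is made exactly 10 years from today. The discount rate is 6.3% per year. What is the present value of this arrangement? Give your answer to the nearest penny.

Ordinary annuity of 14 payments, first payment at period 10.
Periodic rate r = 0.063 per year.
The ordinary-annuity PV formula values the stream one period before the first payment (period 9); discount that back 9 periods:
PV₀ = 39,250 × [1 − (1+r)^−14] / r × (1+r)^−9 = £206,661.75

£206,661.75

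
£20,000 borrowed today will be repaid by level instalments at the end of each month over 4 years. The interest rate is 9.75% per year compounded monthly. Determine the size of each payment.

Level ordinary annuity; solve PV = PMT × [(1 − (1+r)^−n)/r] for PMT.
Periodic rate r = 0.0975/12 per month; n is counted in months.
With n = 48: PMT = 20,000 / ([(1 − (1+r)^−n)/r]) = £504.85

£504.85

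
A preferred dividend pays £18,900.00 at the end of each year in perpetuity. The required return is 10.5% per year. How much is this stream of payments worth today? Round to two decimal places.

Periodic rate r = 0.105 per year.
Level perpetuity: PV = PMT / r = 18,900 / (0.105) = £180,000.00.

£180,000.00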